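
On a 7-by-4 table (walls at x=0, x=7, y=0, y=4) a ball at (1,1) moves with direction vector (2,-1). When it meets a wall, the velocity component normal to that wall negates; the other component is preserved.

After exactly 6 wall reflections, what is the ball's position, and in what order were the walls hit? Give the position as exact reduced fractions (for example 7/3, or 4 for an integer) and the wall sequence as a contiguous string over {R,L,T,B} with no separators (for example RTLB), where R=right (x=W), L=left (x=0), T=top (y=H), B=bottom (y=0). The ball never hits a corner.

Final position: (7,1)
Wall sequence: BRTLBR

1. t=1 → B at (3,0); v=(2,1)
2. t=2 → R at (7,2); v=(-2,1)
3. t=2 → T at (3,4); v=(-2,-1)
4. t=3/2 → L at (0,5/2); v=(2,-1)
5. t=5/2 → B at (5,0); v=(2,1)
6. t=1 → R at (7,1); v=(-2,1)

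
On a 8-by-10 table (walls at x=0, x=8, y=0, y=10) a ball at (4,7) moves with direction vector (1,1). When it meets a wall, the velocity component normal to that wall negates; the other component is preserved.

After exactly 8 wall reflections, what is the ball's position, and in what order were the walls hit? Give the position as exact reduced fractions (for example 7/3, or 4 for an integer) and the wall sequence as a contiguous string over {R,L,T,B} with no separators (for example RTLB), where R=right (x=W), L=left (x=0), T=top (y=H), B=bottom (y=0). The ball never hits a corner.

Final position: (5,0)
Wall sequence: TRLBRTLB

1. t=3 → T at (7,10); v=(1,-1)
2. t=1 → R at (8,9); v=(-1,-1)
3. t=8 → L at (0,1); v=(1,-1)
4. t=1 → B at (1,0); v=(1,1)
5. t=7 → R at (8,7); v=(-1,1)
6. t=3 → T at (5,10); v=(-1,-1)
7. t=5 → L at (0,5); v=(1,-1)
8. t=5 → B at (5,0); v=(1,1)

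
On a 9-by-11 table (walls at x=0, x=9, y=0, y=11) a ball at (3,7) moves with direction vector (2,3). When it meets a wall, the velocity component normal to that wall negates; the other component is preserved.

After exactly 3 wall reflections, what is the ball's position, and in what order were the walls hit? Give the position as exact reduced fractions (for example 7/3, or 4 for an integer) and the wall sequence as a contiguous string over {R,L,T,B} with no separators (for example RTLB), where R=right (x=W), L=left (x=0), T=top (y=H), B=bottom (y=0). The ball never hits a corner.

Final position: (5,0)
Wall sequence: TRB

1. t=4/3 → T at (17/3,11); v=(2,-3)
2. t=5/3 → R at (9,6); v=(-2,-3)
3. t=2 → B at (5,0); v=(-2,3)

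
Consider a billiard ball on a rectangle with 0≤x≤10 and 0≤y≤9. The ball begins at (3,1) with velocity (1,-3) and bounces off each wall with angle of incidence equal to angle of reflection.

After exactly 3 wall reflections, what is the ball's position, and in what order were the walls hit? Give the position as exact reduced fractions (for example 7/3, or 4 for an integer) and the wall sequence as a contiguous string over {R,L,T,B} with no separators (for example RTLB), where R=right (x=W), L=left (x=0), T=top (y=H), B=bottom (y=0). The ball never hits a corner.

1. t=1/3 → B at (10/3,0); v=(1,3)
2. t=3 → T at (19/3,9); v=(1,-3)
3. t=3 → B at (28/3,0); v=(1,3)

Final position: (28/3,0)
Wall sequence: BTB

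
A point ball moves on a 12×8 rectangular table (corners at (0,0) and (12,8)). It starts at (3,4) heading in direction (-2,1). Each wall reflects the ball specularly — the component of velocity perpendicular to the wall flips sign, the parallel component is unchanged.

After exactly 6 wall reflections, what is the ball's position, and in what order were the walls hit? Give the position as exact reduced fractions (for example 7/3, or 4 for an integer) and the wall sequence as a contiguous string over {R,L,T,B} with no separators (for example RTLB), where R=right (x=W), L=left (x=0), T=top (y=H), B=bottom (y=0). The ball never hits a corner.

Final position: (12,15/2)
Wall sequence: LTRBLR

1. t=3/2 → L at (0,11/2); v=(2,1)
2. t=5/2 → T at (5,8); v=(2,-1)
3. t=7/2 → R at (12,9/2); v=(-2,-1)
4. t=9/2 → B at (3,0); v=(-2,1)
5. t=3/2 → L at (0,3/2); v=(2,1)
6. t=6 → R at (12,15/2); v=(-2,1)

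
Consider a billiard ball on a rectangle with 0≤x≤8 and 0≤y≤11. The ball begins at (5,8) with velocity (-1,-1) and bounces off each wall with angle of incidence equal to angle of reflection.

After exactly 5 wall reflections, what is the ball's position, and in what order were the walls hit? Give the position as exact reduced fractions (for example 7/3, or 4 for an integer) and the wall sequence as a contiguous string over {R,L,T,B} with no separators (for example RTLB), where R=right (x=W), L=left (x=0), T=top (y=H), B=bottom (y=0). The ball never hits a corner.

1. t=5 → L at (0,3); v=(1,-1)
2. t=3 → B at (3,0); v=(1,1)
3. t=5 → R at (8,5); v=(-1,1)
4. t=6 → T at (2,11); v=(-1,-1)
5. t=2 → L at (0,9); v=(1,-1)

Final position: (0,9)
Wall sequence: LBRTL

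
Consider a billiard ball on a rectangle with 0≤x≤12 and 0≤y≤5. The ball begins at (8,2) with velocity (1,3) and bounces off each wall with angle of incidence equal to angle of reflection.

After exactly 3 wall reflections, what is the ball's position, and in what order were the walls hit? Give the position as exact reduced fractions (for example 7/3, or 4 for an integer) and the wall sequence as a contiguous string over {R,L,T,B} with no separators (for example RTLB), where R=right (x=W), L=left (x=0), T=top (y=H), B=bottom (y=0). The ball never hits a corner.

Final position: (12,4)
Wall sequence: TBR

1. t=1 → T at (9,5); v=(1,-3)
2. t=5/3 → B at (32/3,0); v=(1,3)
3. t=4/3 → R at (12,4); v=(-1,3)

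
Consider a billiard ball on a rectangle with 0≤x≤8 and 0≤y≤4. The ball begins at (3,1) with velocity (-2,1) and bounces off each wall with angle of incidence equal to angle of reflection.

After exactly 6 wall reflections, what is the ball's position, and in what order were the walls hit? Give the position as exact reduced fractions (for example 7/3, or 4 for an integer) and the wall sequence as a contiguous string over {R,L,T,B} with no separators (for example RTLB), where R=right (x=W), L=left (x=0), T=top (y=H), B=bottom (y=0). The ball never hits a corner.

Final position: (3,4)
Wall sequence: LTRBLT

1. t=3/2 → L at (0,5/2); v=(2,1)
2. t=3/2 → T at (3,4); v=(2,-1)
3. t=5/2 → R at (8,3/2); v=(-2,-1)
4. t=3/2 → B at (5,0); v=(-2,1)
5. t=5/2 → L at (0,5/2); v=(2,1)
6. t=3/2 → T at (3,4); v=(2,-1)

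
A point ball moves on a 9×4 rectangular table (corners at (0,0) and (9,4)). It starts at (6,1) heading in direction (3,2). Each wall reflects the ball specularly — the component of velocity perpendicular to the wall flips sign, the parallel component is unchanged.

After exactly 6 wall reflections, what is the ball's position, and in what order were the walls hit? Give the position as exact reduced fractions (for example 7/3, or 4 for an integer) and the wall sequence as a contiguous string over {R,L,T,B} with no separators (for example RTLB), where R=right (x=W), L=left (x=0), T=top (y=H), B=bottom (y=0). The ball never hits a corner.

1. t=1 → R at (9,3); v=(-3,2)
2. t=1/2 → T at (15/2,4); v=(-3,-2)
3. t=2 → B at (3/2,0); v=(-3,2)
4. t=1/2 → L at (0,1); v=(3,2)
5. t=3/2 → T at (9/2,4); v=(3,-2)
6. t=3/2 → R at (9,1); v=(-3,-2)

Final position: (9,1)
Wall sequence: RTBLTR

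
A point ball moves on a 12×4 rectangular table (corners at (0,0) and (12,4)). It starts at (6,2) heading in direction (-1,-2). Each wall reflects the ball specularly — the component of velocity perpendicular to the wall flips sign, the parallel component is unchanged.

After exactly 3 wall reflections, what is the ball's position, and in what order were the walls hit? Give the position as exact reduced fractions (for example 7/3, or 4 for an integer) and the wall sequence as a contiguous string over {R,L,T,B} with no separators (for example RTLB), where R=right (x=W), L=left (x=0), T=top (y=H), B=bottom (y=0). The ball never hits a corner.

Final position: (1,0)
Wall sequence: BTB

1. t=1 → B at (5,0); v=(-1,2)
2. t=2 → T at (3,4); v=(-1,-2)
3. t=2 → B at (1,0); v=(-1,2)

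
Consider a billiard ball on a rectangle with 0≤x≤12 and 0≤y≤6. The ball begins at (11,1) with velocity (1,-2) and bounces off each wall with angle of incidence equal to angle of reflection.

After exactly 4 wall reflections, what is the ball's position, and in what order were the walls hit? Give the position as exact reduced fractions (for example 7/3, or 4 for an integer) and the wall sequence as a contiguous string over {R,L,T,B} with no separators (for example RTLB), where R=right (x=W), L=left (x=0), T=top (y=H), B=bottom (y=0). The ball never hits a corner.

1. t=1/2 → B at (23/2,0); v=(1,2)
2. t=1/2 → R at (12,1); v=(-1,2)
3. t=5/2 → T at (19/2,6); v=(-1,-2)
4. t=3 → B at (13/2,0); v=(-1,2)

Final position: (13/2,0)
Wall sequence: BRTB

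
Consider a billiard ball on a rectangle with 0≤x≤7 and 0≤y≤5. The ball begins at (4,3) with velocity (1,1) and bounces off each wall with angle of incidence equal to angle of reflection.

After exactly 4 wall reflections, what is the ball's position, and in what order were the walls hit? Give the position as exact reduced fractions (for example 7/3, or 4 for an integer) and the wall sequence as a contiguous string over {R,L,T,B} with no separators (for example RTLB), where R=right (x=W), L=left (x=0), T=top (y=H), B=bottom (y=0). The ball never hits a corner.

1. t=2 → T at (6,5); v=(1,-1)
2. t=1 → R at (7,4); v=(-1,-1)
3. t=4 → B at (3,0); v=(-1,1)
4. t=3 → L at (0,3); v=(1,1)

Final position: (0,3)
Wall sequence: TRBL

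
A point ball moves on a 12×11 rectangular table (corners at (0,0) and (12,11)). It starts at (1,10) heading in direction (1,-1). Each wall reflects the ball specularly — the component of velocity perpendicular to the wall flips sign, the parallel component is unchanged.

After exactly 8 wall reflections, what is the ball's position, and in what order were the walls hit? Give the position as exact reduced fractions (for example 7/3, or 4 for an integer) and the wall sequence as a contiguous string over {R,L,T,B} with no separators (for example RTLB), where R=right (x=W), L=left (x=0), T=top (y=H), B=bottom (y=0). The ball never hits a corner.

1. t=10 → B at (11,0); v=(1,1)
2. t=1 → R at (12,1); v=(-1,1)
3. t=10 → T at (2,11); v=(-1,-1)
4. t=2 → L at (0,9); v=(1,-1)
5. t=9 → B at (9,0); v=(1,1)
6. t=3 → R at (12,3); v=(-1,1)
7. t=8 → T at (4,11); v=(-1,-1)
8. t=4 → L at (0,7); v=(1,-1)

Final position: (0,7)
Wall sequence: BRTLBRTL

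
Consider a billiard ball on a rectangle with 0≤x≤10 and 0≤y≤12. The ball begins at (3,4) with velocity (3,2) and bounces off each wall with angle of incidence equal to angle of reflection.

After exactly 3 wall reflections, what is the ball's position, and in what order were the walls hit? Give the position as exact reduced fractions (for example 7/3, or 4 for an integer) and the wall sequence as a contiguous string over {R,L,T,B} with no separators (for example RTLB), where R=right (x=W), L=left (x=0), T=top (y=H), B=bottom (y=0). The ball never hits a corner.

1. t=7/3 → R at (10,26/3); v=(-3,2)
2. t=5/3 → T at (5,12); v=(-3,-2)
3. t=5/3 → L at (0,26/3); v=(3,-2)

Final position: (0,26/3)
Wall sequence: RTL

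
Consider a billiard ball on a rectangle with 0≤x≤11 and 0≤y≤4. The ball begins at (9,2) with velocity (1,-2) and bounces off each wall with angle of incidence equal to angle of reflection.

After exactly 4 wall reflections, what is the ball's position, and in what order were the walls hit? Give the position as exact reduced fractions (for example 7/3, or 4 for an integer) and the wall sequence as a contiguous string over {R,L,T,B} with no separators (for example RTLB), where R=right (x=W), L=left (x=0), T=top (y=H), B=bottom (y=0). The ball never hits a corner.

Final position: (8,0)
Wall sequence: BRTB

1. t=1 → B at (10,0); v=(1,2)
2. t=1 → R at (11,2); v=(-1,2)
3. t=1 → T at (10,4); v=(-1,-2)
4. t=2 → B at (8,0); v=(-1,2)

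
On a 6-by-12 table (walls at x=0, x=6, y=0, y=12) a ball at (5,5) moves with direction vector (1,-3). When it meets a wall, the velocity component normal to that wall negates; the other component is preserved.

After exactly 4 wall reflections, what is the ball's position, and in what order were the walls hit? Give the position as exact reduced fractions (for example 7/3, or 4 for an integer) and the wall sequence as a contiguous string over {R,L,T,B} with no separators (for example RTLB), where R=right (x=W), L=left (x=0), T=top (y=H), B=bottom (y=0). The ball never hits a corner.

Final position: (0,8)
Wall sequence: RBTL

1. t=1 → R at (6,2); v=(-1,-3)
2. t=2/3 → B at (16/3,0); v=(-1,3)
3. t=4 → T at (4/3,12); v=(-1,-3)
4. t=4/3 → L at (0,8); v=(1,-3)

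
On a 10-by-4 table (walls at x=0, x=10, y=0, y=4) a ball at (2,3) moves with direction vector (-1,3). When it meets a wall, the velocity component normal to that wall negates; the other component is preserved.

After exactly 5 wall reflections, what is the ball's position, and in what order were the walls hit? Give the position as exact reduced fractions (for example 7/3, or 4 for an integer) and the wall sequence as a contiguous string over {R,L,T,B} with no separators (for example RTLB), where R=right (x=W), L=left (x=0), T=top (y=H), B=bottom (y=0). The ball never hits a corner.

Final position: (7/3,0)
Wall sequence: TBLTB

1. t=1/3 → T at (5/3,4); v=(-1,-3)
2. t=4/3 → B at (1/3,0); v=(-1,3)
3. t=1/3 → L at (0,1); v=(1,3)
4. t=1 → T at (1,4); v=(1,-3)
5. t=4/3 → B at (7/3,0); v=(1,3)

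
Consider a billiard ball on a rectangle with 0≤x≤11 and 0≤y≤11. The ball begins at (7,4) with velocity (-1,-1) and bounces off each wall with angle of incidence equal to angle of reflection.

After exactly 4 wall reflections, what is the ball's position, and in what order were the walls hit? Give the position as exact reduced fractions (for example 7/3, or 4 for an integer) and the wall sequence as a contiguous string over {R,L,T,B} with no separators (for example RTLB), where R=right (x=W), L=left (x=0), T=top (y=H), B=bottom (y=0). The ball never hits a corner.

Final position: (11,8)
Wall sequence: BLTR

1. t=4 → B at (3,0); v=(-1,1)
2. t=3 → L at (0,3); v=(1,1)
3. t=8 → T at (8,11); v=(1,-1)
4. t=3 → R at (11,8); v=(-1,-1)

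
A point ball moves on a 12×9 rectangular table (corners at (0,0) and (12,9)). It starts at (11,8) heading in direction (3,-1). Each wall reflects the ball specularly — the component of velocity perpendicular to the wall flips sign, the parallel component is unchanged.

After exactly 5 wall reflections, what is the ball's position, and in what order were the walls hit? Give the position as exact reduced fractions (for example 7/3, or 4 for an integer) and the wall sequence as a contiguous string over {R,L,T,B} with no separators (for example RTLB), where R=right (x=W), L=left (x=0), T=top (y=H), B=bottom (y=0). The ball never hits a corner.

Final position: (0,13/3)
Wall sequence: RLBRL

1. t=1/3 → R at (12,23/3); v=(-3,-1)
2. t=4 → L at (0,11/3); v=(3,-1)
3. t=11/3 → B at (11,0); v=(3,1)
4. t=1/3 → R at (12,1/3); v=(-3,1)
5. t=4 → L at (0,13/3); v=(3,1)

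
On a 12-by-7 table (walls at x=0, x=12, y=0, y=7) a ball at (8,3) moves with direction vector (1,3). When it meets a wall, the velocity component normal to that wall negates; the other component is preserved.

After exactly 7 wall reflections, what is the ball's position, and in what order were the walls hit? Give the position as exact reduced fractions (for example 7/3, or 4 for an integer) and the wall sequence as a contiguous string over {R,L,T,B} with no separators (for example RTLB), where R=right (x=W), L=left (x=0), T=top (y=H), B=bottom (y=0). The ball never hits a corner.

Final position: (3,0)
Wall sequence: TBRTBTB

1. t=4/3 → T at (28/3,7); v=(1,-3)
2. t=7/3 → B at (35/3,0); v=(1,3)
3. t=1/3 → R at (12,1); v=(-1,3)
4. t=2 → T at (10,7); v=(-1,-3)
5. t=7/3 → B at (23/3,0); v=(-1,3)
6. t=7/3 → T at (16/3,7); v=(-1,-3)
7. t=7/3 → B at (3,0); v=(-1,3)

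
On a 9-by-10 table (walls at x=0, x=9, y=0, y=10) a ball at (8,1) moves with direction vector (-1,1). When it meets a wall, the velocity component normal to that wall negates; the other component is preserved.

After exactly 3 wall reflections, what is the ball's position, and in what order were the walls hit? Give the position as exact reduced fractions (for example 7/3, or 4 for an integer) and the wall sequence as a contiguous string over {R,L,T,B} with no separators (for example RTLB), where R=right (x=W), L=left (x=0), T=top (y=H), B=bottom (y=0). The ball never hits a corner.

1. t=8 → L at (0,9); v=(1,1)
2. t=1 → T at (1,10); v=(1,-1)
3. t=8 → R at (9,2); v=(-1,-1)

Final position: (9,2)
Wall sequence: LTR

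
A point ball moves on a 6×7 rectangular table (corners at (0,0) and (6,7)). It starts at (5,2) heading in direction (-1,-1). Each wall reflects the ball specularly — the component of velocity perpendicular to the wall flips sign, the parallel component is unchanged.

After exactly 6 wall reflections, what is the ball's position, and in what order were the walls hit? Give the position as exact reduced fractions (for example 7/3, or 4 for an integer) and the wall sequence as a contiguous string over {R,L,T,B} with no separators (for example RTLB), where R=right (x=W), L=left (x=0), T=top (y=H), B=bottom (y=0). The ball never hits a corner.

1. t=2 → B at (3,0); v=(-1,1)
2. t=3 → L at (0,3); v=(1,1)
3. t=4 → T at (4,7); v=(1,-1)
4. t=2 → R at (6,5); v=(-1,-1)
5. t=5 → B at (1,0); v=(-1,1)
6. t=1 → L at (0,1); v=(1,1)

Final position: (0,1)
Wall sequence: BLTRBL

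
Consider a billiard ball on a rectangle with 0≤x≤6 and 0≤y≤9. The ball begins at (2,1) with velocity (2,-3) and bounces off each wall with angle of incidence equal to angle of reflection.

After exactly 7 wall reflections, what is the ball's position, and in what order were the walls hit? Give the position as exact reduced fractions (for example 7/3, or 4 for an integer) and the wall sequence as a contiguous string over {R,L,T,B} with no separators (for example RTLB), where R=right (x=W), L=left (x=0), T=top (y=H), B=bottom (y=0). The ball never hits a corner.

1. t=1/3 → B at (8/3,0); v=(2,3)
2. t=5/3 → R at (6,5); v=(-2,3)
3. t=4/3 → T at (10/3,9); v=(-2,-3)
4. t=5/3 → L at (0,4); v=(2,-3)
5. t=4/3 → B at (8/3,0); v=(2,3)
6. t=5/3 → R at (6,5); v=(-2,3)
7. t=4/3 → T at (10/3,9); v=(-2,-3)

Final position: (10/3,9)
Wall sequence: BRTLBRT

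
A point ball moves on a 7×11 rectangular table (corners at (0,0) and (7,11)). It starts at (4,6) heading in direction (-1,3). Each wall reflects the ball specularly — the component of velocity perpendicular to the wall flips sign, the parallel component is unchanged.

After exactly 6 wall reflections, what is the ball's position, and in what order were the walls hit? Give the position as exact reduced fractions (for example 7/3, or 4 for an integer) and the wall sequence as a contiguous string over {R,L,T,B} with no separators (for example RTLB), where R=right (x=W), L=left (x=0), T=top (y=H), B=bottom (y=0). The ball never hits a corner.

1. t=5/3 → T at (7/3,11); v=(-1,-3)
2. t=7/3 → L at (0,4); v=(1,-3)
3. t=4/3 → B at (4/3,0); v=(1,3)
4. t=11/3 → T at (5,11); v=(1,-3)
5. t=2 → R at (7,5); v=(-1,-3)
6. t=5/3 → B at (16/3,0); v=(-1,3)

Final position: (16/3,0)
Wall sequence: TLBTRB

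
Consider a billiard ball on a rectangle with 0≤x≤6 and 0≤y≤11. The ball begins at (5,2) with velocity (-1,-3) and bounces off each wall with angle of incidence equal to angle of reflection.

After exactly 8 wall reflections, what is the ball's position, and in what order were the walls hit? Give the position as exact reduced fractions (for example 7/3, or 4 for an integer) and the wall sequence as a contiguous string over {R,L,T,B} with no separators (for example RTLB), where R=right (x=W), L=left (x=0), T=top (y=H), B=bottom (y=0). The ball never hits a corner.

Final position: (0,5)
Wall sequence: BTLBRTBL

1. t=2/3 → B at (13/3,0); v=(-1,3)
2. t=11/3 → T at (2/3,11); v=(-1,-3)
3. t=2/3 → L at (0,9); v=(1,-3)
4. t=3 → B at (3,0); v=(1,3)
5. t=3 → R at (6,9); v=(-1,3)
6. t=2/3 → T at (16/3,11); v=(-1,-3)
7. t=11/3 → B at (5/3,0); v=(-1,3)
8. t=5/3 → L at (0,5); v=(1,3)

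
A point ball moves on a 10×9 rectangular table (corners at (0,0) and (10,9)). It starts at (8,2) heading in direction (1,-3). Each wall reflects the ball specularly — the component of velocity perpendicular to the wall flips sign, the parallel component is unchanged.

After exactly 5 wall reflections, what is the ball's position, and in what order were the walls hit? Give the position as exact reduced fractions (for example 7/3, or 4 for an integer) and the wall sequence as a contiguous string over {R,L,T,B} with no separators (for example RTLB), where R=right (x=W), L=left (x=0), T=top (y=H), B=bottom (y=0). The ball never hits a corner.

Final position: (7/3,9)
Wall sequence: BRTBT

1. t=2/3 → B at (26/3,0); v=(1,3)
2. t=4/3 → R at (10,4); v=(-1,3)
3. t=5/3 → T at (25/3,9); v=(-1,-3)
4. t=3 → B at (16/3,0); v=(-1,3)
5. t=3 → T at (7/3,9); v=(-1,-3)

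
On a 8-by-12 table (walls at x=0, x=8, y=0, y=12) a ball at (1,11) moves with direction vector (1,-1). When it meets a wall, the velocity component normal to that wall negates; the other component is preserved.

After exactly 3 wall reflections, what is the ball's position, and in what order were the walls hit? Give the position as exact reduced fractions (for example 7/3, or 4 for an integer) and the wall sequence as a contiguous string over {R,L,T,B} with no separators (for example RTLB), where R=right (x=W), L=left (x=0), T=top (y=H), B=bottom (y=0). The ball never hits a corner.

1. t=7 → R at (8,4); v=(-1,-1)
2. t=4 → B at (4,0); v=(-1,1)
3. t=4 → L at (0,4); v=(1,1)

Final position: (0,4)
Wall sequence: RBL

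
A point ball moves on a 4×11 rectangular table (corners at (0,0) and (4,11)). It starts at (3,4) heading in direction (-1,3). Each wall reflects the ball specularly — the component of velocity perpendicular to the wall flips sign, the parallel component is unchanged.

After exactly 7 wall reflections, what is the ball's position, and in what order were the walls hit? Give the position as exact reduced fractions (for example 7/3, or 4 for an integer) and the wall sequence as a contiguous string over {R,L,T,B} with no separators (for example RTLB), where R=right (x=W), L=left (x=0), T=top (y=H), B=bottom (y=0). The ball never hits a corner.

Final position: (7/3,0)
Wall sequence: TLBRTLB

1. t=7/3 → T at (2/3,11); v=(-1,-3)
2. t=2/3 → L at (0,9); v=(1,-3)
3. t=3 → B at (3,0); v=(1,3)
4. t=1 → R at (4,3); v=(-1,3)
5. t=8/3 → T at (4/3,11); v=(-1,-3)
6. t=4/3 → L at (0,7); v=(1,-3)
7. t=7/3 → B at (7/3,0); v=(1,3)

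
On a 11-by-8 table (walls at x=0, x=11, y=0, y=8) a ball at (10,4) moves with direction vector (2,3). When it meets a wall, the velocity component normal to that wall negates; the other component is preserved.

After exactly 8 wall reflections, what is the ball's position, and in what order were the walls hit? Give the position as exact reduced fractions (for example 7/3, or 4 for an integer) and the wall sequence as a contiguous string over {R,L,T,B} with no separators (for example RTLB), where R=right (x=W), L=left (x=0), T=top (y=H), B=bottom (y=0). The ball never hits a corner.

Final position: (10,8)
Wall sequence: RTBLTBRT

1. t=1/2 → R at (11,11/2); v=(-2,3)
2. t=5/6 → T at (28/3,8); v=(-2,-3)
3. t=8/3 → B at (4,0); v=(-2,3)
4. t=2 → L at (0,6); v=(2,3)
5. t=2/3 → T at (4/3,8); v=(2,-3)
6. t=8/3 → B at (20/3,0); v=(2,3)
7. t=13/6 → R at (11,13/2); v=(-2,3)
8. t=1/2 → T at (10,8); v=(-2,-3)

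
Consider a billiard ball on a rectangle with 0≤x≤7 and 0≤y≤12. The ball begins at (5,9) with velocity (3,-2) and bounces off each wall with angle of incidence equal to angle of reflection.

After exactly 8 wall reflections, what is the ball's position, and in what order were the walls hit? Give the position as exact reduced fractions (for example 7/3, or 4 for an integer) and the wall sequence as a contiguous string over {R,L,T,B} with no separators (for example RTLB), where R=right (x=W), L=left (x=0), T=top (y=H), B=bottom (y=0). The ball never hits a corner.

Final position: (0,25/3)
Wall sequence: RLBRLRTL

1. t=2/3 → R at (7,23/3); v=(-3,-2)
2. t=7/3 → L at (0,3); v=(3,-2)
3. t=3/2 → B at (9/2,0); v=(3,2)
4. t=5/6 → R at (7,5/3); v=(-3,2)
5. t=7/3 → L at (0,19/3); v=(3,2)
6. t=7/3 → R at (7,11); v=(-3,2)
7. t=1/2 → T at (11/2,12); v=(-3,-2)
8. t=11/6 → L at (0,25/3); v=(3,-2)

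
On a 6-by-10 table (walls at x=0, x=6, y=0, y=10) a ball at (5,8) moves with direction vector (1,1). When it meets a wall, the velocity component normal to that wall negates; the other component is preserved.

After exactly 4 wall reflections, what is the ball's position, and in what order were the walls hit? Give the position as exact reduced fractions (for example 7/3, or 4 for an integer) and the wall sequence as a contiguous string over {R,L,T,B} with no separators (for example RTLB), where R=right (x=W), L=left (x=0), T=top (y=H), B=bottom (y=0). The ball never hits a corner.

Final position: (5,0)
Wall sequence: RTLB

1. t=1 → R at (6,9); v=(-1,1)
2. t=1 → T at (5,10); v=(-1,-1)
3. t=5 → L at (0,5); v=(1,-1)
4. t=5 → B at (5,0); v=(1,1)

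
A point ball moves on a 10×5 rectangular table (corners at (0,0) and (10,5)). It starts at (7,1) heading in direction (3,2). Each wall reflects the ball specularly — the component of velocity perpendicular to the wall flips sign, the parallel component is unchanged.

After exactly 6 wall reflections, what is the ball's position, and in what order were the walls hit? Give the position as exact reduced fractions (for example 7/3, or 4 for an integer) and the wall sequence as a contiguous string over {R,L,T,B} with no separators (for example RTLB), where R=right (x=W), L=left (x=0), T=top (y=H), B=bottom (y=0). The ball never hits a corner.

Final position: (10,11/3)
Wall sequence: RTLBTR

1. t=1 → R at (10,3); v=(-3,2)
2. t=1 → T at (7,5); v=(-3,-2)
3. t=7/3 → L at (0,1/3); v=(3,-2)
4. t=1/6 → B at (1/2,0); v=(3,2)
5. t=5/2 → T at (8,5); v=(3,-2)
6. t=2/3 → R at (10,11/3); v=(-3,-2)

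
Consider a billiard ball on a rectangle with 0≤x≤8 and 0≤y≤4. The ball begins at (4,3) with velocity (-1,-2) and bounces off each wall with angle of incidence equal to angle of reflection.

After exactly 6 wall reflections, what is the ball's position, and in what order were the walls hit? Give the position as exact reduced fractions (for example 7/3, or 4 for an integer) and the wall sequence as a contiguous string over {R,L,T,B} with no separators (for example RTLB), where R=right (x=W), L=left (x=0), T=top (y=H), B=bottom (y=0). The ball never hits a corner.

1. t=3/2 → B at (5/2,0); v=(-1,2)
2. t=2 → T at (1/2,4); v=(-1,-2)
3. t=1/2 → L at (0,3); v=(1,-2)
4. t=3/2 → B at (3/2,0); v=(1,2)
5. t=2 → T at (7/2,4); v=(1,-2)
6. t=2 → B at (11/2,0); v=(1,2)

Final position: (11/2,0)
Wall sequence: BTLBTB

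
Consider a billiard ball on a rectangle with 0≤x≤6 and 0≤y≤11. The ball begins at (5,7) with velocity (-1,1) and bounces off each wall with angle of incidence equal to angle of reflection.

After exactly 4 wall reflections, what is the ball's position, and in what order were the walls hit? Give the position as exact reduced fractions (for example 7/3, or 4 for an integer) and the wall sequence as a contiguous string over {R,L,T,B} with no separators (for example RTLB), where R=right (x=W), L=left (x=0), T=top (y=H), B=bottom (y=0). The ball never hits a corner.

Final position: (2,0)
Wall sequence: TLRB

1. t=4 → T at (1,11); v=(-1,-1)
2. t=1 → L at (0,10); v=(1,-1)
3. t=6 → R at (6,4); v=(-1,-1)
4. t=4 → B at (2,0); v=(-1,1)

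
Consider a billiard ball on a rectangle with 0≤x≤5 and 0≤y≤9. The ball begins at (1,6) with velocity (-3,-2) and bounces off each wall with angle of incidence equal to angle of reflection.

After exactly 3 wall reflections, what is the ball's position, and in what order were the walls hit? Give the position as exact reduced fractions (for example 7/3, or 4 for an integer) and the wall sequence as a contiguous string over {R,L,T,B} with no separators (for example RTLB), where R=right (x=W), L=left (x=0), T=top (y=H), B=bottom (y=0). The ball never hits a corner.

1. t=1/3 → L at (0,16/3); v=(3,-2)
2. t=5/3 → R at (5,2); v=(-3,-2)
3. t=1 → B at (2,0); v=(-3,2)

Final position: (2,0)
Wall sequence: LRB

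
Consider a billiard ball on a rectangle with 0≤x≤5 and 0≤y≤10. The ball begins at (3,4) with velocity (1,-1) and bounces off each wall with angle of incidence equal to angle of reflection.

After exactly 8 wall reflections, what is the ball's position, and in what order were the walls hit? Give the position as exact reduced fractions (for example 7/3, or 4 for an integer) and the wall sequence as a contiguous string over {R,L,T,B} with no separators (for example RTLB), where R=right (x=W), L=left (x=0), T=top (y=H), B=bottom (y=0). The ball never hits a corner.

1. t=2 → R at (5,2); v=(-1,-1)
2. t=2 → B at (3,0); v=(-1,1)
3. t=3 → L at (0,3); v=(1,1)
4. t=5 → R at (5,8); v=(-1,1)
5. t=2 → T at (3,10); v=(-1,-1)
6. t=3 → L at (0,7); v=(1,-1)
7. t=5 → R at (5,2); v=(-1,-1)
8. t=2 → B at (3,0); v=(-1,1)

Final position: (3,0)
Wall sequence: RBLRTLRB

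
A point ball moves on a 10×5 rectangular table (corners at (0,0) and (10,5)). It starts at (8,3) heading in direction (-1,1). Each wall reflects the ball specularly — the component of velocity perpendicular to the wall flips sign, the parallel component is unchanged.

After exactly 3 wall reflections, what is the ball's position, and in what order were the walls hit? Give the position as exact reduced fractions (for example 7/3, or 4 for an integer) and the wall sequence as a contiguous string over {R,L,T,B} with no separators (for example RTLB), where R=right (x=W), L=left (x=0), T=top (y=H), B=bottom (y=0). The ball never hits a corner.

1. t=2 → T at (6,5); v=(-1,-1)
2. t=5 → B at (1,0); v=(-1,1)
3. t=1 → L at (0,1); v=(1,1)

Final position: (0,1)
Wall sequence: TBL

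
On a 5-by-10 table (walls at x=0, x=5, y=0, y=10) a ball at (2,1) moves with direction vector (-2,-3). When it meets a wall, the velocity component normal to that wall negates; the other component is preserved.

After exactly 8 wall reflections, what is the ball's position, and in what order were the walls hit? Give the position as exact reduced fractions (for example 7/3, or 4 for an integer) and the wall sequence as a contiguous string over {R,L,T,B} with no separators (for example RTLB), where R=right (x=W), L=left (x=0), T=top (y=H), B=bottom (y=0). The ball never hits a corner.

1. t=1/3 → B at (4/3,0); v=(-2,3)
2. t=2/3 → L at (0,2); v=(2,3)
3. t=5/2 → R at (5,19/2); v=(-2,3)
4. t=1/6 → T at (14/3,10); v=(-2,-3)
5. t=7/3 → L at (0,3); v=(2,-3)
6. t=1 → B at (2,0); v=(2,3)
7. t=3/2 → R at (5,9/2); v=(-2,3)
8. t=11/6 → T at (4/3,10); v=(-2,-3)

Final position: (4/3,10)
Wall sequence: BLRTLBRT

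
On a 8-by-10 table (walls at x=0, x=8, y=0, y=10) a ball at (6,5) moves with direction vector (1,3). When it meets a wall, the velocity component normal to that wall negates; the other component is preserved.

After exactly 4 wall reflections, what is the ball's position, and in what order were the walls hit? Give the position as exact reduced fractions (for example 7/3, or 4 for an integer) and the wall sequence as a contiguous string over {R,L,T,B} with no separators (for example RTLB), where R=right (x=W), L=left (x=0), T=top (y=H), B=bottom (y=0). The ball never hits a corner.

1. t=5/3 → T at (23/3,10); v=(1,-3)
2. t=1/3 → R at (8,9); v=(-1,-3)
3. t=3 → B at (5,0); v=(-1,3)
4. t=10/3 → T at (5/3,10); v=(-1,-3)

Final position: (5/3,10)
Wall sequence: TRBT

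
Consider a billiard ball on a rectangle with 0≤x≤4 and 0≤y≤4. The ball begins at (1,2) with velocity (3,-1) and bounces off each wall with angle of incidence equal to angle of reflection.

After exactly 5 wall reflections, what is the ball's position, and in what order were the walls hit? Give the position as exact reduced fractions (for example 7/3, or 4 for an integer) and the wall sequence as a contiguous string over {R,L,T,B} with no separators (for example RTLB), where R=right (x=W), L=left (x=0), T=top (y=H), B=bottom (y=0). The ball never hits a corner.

1. t=1 → R at (4,1); v=(-3,-1)
2. t=1 → B at (1,0); v=(-3,1)
3. t=1/3 → L at (0,1/3); v=(3,1)
4. t=4/3 → R at (4,5/3); v=(-3,1)
5. t=4/3 → L at (0,3); v=(3,1)

Final position: (0,3)
Wall sequence: RBLRL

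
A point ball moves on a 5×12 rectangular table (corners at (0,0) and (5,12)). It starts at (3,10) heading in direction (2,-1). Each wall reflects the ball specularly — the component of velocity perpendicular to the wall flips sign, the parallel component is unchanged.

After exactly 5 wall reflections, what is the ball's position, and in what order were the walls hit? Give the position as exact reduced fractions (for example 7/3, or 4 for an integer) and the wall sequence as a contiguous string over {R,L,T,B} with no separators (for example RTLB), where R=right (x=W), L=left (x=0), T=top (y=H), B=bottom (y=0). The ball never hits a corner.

1. t=1 → R at (5,9); v=(-2,-1)
2. t=5/2 → L at (0,13/2); v=(2,-1)
3. t=5/2 → R at (5,4); v=(-2,-1)
4. t=5/2 → L at (0,3/2); v=(2,-1)
5. t=3/2 → B at (3,0); v=(2,1)

Final position: (3,0)
Wall sequence: RLRLB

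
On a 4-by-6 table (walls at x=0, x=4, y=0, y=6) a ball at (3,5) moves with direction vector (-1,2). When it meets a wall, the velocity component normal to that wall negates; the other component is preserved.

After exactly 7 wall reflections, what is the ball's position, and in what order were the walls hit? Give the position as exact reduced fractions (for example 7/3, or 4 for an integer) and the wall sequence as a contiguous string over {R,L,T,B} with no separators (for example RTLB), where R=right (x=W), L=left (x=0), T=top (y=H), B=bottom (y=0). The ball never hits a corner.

Final position: (0,3)
Wall sequence: TLBTRBL

1. t=1/2 → T at (5/2,6); v=(-1,-2)
2. t=5/2 → L at (0,1); v=(1,-2)
3. t=1/2 → B at (1/2,0); v=(1,2)
4. t=3 → T at (7/2,6); v=(1,-2)
5. t=1/2 → R at (4,5); v=(-1,-2)
6. t=5/2 → B at (3/2,0); v=(-1,2)
7. t=3/2 → L at (0,3); v=(1,2)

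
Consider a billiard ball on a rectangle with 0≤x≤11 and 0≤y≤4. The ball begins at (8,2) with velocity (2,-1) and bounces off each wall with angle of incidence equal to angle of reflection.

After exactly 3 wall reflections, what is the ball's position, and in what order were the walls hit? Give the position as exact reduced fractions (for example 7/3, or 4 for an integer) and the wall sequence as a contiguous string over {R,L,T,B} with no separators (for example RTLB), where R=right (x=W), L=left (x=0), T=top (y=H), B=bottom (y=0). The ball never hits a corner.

1. t=3/2 → R at (11,1/2); v=(-2,-1)
2. t=1/2 → B at (10,0); v=(-2,1)
3. t=4 → T at (2,4); v=(-2,-1)

Final position: (2,4)
Wall sequence: RBT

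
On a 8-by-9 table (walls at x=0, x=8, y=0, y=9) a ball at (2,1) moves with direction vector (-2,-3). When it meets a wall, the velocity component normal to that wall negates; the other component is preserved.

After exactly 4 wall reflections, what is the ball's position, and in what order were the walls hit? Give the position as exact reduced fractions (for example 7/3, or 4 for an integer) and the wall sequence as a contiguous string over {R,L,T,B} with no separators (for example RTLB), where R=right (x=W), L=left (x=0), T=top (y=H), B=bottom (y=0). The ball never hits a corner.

1. t=1/3 → B at (4/3,0); v=(-2,3)
2. t=2/3 → L at (0,2); v=(2,3)
3. t=7/3 → T at (14/3,9); v=(2,-3)
4. t=5/3 → R at (8,4); v=(-2,-3)

Final position: (8,4)
Wall sequence: BLTR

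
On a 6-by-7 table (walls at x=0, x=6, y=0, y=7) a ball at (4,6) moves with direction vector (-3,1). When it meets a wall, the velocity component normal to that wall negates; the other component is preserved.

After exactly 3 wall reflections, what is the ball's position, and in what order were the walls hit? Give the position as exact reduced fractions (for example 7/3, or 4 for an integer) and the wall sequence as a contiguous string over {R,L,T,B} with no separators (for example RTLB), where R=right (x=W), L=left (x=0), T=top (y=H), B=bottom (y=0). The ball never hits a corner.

Final position: (6,14/3)
Wall sequence: TLR

1. t=1 → T at (1,7); v=(-3,-1)
2. t=1/3 → L at (0,20/3); v=(3,-1)
3. t=2 → R at (6,14/3); v=(-3,-1)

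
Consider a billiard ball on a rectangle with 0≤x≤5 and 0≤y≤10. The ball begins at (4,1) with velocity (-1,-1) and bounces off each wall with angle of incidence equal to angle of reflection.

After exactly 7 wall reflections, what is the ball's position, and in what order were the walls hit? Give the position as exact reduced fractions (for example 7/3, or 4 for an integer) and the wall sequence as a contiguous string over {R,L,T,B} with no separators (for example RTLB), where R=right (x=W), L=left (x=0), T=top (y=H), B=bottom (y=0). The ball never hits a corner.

Final position: (3,0)
Wall sequence: BLRTLRB

1. t=1 → B at (3,0); v=(-1,1)
2. t=3 → L at (0,3); v=(1,1)
3. t=5 → R at (5,8); v=(-1,1)
4. t=2 → T at (3,10); v=(-1,-1)
5. t=3 → L at (0,7); v=(1,-1)
6. t=5 → R at (5,2); v=(-1,-1)
7. t=2 → B at (3,0); v=(-1,1)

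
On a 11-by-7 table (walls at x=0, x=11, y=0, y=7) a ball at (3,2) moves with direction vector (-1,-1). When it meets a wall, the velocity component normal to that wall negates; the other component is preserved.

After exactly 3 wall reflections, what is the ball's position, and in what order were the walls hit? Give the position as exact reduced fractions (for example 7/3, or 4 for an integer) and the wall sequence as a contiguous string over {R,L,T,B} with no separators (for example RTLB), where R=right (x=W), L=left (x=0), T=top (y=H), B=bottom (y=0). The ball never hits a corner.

Final position: (6,7)
Wall sequence: BLT

1. t=2 → B at (1,0); v=(-1,1)
2. t=1 → L at (0,1); v=(1,1)
3. t=6 → T at (6,7); v=(1,-1)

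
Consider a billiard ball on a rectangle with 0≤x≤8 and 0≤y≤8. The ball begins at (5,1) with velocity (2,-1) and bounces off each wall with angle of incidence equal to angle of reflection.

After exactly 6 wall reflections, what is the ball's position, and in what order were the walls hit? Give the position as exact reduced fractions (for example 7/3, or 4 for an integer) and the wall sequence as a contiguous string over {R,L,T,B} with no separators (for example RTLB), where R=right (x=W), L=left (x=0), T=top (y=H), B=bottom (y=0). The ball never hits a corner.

1. t=1 → B at (7,0); v=(2,1)
2. t=1/2 → R at (8,1/2); v=(-2,1)
3. t=4 → L at (0,9/2); v=(2,1)
4. t=7/2 → T at (7,8); v=(2,-1)
5. t=1/2 → R at (8,15/2); v=(-2,-1)
6. t=4 → L at (0,7/2); v=(2,-1)

Final position: (0,7/2)
Wall sequence: BRLTRL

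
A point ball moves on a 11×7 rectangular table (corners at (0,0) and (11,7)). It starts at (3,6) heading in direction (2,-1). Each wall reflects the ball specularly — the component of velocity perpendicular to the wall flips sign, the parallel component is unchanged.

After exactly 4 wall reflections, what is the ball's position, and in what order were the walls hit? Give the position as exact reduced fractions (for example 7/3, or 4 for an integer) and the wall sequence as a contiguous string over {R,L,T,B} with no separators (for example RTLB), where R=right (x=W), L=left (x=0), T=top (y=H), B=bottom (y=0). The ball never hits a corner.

Final position: (7,7)
Wall sequence: RBLT

1. t=4 → R at (11,2); v=(-2,-1)
2. t=2 → B at (7,0); v=(-2,1)
3. t=7/2 → L at (0,7/2); v=(2,1)
4. t=7/2 → T at (7,7); v=(2,-1)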